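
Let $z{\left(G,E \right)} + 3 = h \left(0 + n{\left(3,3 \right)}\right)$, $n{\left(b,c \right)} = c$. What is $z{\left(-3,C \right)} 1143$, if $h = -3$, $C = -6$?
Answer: $-13716$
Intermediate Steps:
$z{\left(G,E \right)} = -12$ ($z{\left(G,E \right)} = -3 - 3 \left(0 + 3\right) = -3 - 9 = -12$)
$z{\left(-3,C \right)} 1143 = \left(-12\right) 1143 = -13716$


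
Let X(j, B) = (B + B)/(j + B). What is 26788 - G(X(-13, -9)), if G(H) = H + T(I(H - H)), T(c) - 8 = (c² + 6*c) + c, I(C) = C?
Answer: 294571/11 ≈ 26779.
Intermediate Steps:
X(j, B) = 2*B/(B + j) (X(j, B) = (2*B)/(B + j) = 2*B/(B + j))
T(c) = 8 + c² + 7*c (T(c) = 8 + ((c² + 6*c) + c) = 8 + (c² + 7*c) = 8 + c² + 7*c)
G(H) = 8 + H (G(H) = H + (8 + (H - H)² + 7*(H - H)) = H + (8 + 0² + 7*0) = H + (8 + 0 + 0) = H + 8 = 8 + H)
26788 - G(X(-13, -9)) = 26788 - (8 + 2*(-9)/(-9 - 13)) = 26788 - (8 + 2*(-9)/(-22)) = 26788 - (8 + 2*(-9)*(-1/22)) = 26788 - (8 + 9/11) = 26788 - 1*97/11 = 26788 - 97/11 = 294571/11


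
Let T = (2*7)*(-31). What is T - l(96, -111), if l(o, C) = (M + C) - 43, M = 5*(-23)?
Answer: -165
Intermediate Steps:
M = -115
T = -434 (T = 14*(-31) = -434)
l(o, C) = -158 + C (l(o, C) = (-115 + C) - 43 = -158 + C)
T - l(96, -111) = -434 - (-158 - 111) = -434 - 1*(-269) = -434 + 269 = -165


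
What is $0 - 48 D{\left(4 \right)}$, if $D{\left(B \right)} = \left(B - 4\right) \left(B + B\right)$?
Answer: $0$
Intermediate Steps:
$D{\left(B \right)} = 2 B \left(-4 + B\right)$ ($D{\left(B \right)} = \left(-4 + B\right) 2 B = 2 B \left(-4 + B\right)$)
$0 - 48 D{\left(4 \right)} = 0 - 48 \cdot 2 \cdot 4 \left(-4 + 4\right) = 0 - 48 \cdot 2 \cdot 4 \cdot 0 = 0 - 0 = 0 + 0 = 0$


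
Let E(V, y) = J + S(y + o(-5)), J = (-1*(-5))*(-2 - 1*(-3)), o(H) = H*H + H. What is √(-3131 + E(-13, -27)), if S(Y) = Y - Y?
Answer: I*√3126 ≈ 55.911*I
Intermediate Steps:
o(H) = H + H² (o(H) = H² + H = H + H²)
J = 5 (J = 5*(-2 + 3) = 5*1 = 5)
S(Y) = 0
E(V, y) = 5 (E(V, y) = 5 + 0 = 5)
√(-3131 + E(-13, -27)) = √(-3131 + 5) = √(-3126) = I*√3126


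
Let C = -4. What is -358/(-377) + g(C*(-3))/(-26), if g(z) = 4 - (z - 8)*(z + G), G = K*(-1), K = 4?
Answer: 764/377 ≈ 2.0265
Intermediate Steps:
G = -4 (G = 4*(-1) = -4)
g(z) = 4 - (-8 + z)*(-4 + z) (g(z) = 4 - (z - 8)*(z - 4) = 4 - (-8 + z)*(-4 + z))
-358/(-377) + g(C*(-3))/(-26) = -358/(-377) + (-28 - (-4*(-3))**2 + 12*(-4*(-3)))/(-26) = -358*(-1/377) + (-28 - 1*12**2 + 12*12)*(-1/26) = 358/377 + (-28 - 1*144 + 144)*(-1/26) = 358/377 + (-28 - 144 + 144)*(-1/26) = 358/377 - 28*(-1/26) = 358/377 + 14/13 = 764/377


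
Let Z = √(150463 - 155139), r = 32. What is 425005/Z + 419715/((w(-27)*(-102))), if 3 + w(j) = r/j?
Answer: 3777435/3842 - 60715*I*√1169/334 ≈ 983.2 - 6215.2*I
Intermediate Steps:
Z = 2*I*√1169 (Z = √(-4676) = 2*I*√1169 ≈ 68.381*I)
w(j) = -3 + 32/j
425005/Z + 419715/((w(-27)*(-102))) = 425005/((2*I*√1169)) + 419715/(((-3 + 32/(-27))*(-102))) = 425005*(-I*√1169/2338) + 419715/(((-3 + 32*(-1/27))*(-102))) = -60715*I*√1169/334 + 419715/(((-3 - 32/27)*(-102))) = -60715*I*√1169/334 + 419715/((-113/27*(-102))) = -60715*I*√1169/334 + 419715/(3842/9) = -60715*I*√1169/334 + 419715*(9/3842) = -60715*I*√1169/334 + 3777435/3842 = 3777435/3842 - 60715*I*√1169/334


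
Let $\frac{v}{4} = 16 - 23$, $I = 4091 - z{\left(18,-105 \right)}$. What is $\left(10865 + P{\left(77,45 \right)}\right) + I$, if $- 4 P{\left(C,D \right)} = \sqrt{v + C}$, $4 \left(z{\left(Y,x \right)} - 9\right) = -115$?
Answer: $14974$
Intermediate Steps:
$z{\left(Y,x \right)} = - \frac{79}{4}$ ($z{\left(Y,x \right)} = 9 + \frac{1}{4} \left(-115\right) = 9 - \frac{115}{4} = - \frac{79}{4}$)
$I = \frac{16443}{4}$ ($I = 4091 - - \frac{79}{4} = 4091 + \frac{79}{4} = \frac{16443}{4} \approx 4110.8$)
$v = -28$ ($v = 4 \left(16 - 23\right) = 4 \left(-7\right) = -28$)
$P{\left(C,D \right)} = - \frac{\sqrt{-28 + C}}{4}$
$\left(10865 + P{\left(77,45 \right)}\right) + I = \left(10865 - \frac{\sqrt{-28 + 77}}{4}\right) + \frac{16443}{4} = \left(10865 - \frac{\sqrt{49}}{4}\right) + \frac{16443}{4} = \left(10865 - \frac{7}{4}\right) + \frac{16443}{4} = \frac{43453}{4} + \frac{16443}{4} = 14974$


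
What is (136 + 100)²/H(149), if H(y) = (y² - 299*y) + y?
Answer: -55696/22201 ≈ -2.5087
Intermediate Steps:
H(y) = y² - 298*y
(136 + 100)²/H(149) = (136 + 100)²/((149*(-298 + 149))) = 236²/((149*(-149))) = 55696/(-22201) = 55696*(-1/22201) = -55696/22201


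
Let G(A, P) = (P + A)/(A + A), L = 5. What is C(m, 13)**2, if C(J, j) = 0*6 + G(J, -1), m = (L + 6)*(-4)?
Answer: 2025/7744 ≈ 0.26149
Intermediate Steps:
G(A, P) = (A + P)/(2*A) (G(A, P) = (A + P)/((2*A)) = (A + P)*(1/(2*A)) = (A + P)/(2*A))
m = -44 (m = (5 + 6)*(-4) = 11*(-4) = -44)
C(J, j) = (-1 + J)/(2*J) (C(J, j) = 0*6 + (J - 1)/(2*J) = 0 + (-1 + J)/(2*J) = (-1 + J)/(2*J))
C(m, 13)**2 = ((1/2)*(-1 - 44)/(-44))**2 = ((1/2)*(-1/44)*(-45))**2 = (45/88)**2 = 2025/7744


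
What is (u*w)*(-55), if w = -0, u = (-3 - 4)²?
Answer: 0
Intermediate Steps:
u = 49 (u = (-7)² = 49)
w = 0 (w = -12*0 = 0)
(u*w)*(-55) = (49*0)*(-55) = 0*(-55) = 0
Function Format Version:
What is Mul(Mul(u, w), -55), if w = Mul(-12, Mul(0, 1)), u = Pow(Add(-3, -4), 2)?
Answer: 0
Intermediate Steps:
u = 49 (u = Pow(-7, 2) = 49)
w = 0 (w = Mul(-12, 0) = 0)
Mul(Mul(u, w), -55) = Mul(Mul(49, 0), -55) = Mul(0, -55) = 0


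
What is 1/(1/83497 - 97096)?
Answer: -83497/8107224711 ≈ -1.0299e-5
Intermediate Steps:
1/(1/83497 - 97096) = 1/(-8107224711/83497) = -83497/8107224711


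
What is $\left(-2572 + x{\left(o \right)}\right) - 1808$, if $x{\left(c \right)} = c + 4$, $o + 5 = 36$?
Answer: $-4345$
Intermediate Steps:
$o = 31$ ($o = -5 + 36 = 31$)
$x{\left(c \right)} = 4 + c$
$\left(-2572 + x{\left(o \right)}\right) - 1808 = \left(-2572 + \left(4 + 31\right)\right) - 1808 = \left(-2572 + 35\right) - 1808 = -2537 - 1808 = -4345$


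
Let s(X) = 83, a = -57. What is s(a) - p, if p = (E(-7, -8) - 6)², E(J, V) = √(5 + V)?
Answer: 50 + 12*I*√3 ≈ 50.0 + 20.785*I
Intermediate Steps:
p = (-6 + I*√3)² (p = (√(5 - 8) - 6)² = (√(-3) - 6)² = (I*√3 - 6)² = (-6 + I*√3)² ≈ 33.0 - 20.785*I)
s(a) - p = 83 - (6 - I*√3)²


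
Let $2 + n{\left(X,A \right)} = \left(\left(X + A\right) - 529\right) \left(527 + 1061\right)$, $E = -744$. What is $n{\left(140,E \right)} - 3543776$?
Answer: $-5342982$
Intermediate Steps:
$n{\left(X,A \right)} = -840054 + 1588 A + 1588 X$ ($n{\left(X,A \right)} = -2 + \left(\left(X + A\right) - 529\right) \left(527 + 1061\right) = -2 + \left(\left(A + X\right) - 529\right) 1588 = -2 + \left(-529 + A + X\right) 1588 = -2 + \left(-840052 + 1588 A + 1588 X\right) = -840054 + 1588 A + 1588 X$)
$n{\left(140,E \right)} - 3543776 = \left(-840054 + 1588 \left(-744\right) + 1588 \cdot 140\right) - 3543776 = \left(-840054 - 1181472 + 222320\right) - 3543776 = -1799206 - 3543776 = -5342982$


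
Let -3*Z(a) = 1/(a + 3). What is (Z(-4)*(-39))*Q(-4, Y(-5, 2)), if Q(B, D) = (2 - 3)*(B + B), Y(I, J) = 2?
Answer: -104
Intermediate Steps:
Q(B, D) = -2*B
Z(a) = -1/(3*(3 + a)) (Z(a) = -1/(3*(a + 3)) = -1/(3*(3 + a)))
(Z(-4)*(-39))*Q(-4, Y(-5, 2)) = (-1/(9 + 3*(-4))*(-39))*(-2*(-4)) = (-1/(9 - 12)*(-39))*8 = (-1/(-3)*(-39))*8 = (-1*(-⅓)*(-39))*8 = ((⅓)*(-39))*8 = -13*8 = -104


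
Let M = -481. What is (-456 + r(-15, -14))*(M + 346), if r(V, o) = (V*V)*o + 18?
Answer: 484380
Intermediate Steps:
r(V, o) = 18 + o*V² (r(V, o) = V²*o + 18 = o*V² + 18 = 18 + o*V²)
(-456 + r(-15, -14))*(M + 346) = (-456 + (18 - 14*(-15)²))*(-481 + 346) = (-456 + (18 - 14*225))*(-135) = (-456 + (18 - 3150))*(-135) = (-456 - 3132)*(-135) = -3588*(-135) = 484380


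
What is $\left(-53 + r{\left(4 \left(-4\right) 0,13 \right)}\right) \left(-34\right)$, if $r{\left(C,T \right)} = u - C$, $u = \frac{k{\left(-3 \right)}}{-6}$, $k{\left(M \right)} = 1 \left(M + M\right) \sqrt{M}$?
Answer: $1802 - 34 i \sqrt{3} \approx 1802.0 - 58.89 i$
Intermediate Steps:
$k{\left(M \right)} = 2 M^{\frac{3}{2}}$ ($k{\left(M \right)} = 1 \cdot 2 M \sqrt{M} = 2 M \sqrt{M} = 2 M^{\frac{3}{2}}$)
$u = i \sqrt{3}$ ($u = \frac{2 \left(-3\right)^{\frac{3}{2}}}{-6} = 2 \left(- 3 i \sqrt{3}\right) \left(- \frac{1}{6}\right) = - 6 i \sqrt{3} \left(- \frac{1}{6}\right) = i \sqrt{3} \approx 1.732 i$)
$r{\left(C,T \right)} = - C + i \sqrt{3}$ ($r{\left(C,T \right)} = i \sqrt{3} - C = - C + i \sqrt{3}$)
$\left(-53 + r{\left(4 \left(-4\right) 0,13 \right)}\right) \left(-34\right) = \left(-53 - \left(4 \left(-4\right) 0 - i \sqrt{3}\right)\right) \left(-34\right) = \left(-53 + \left(- \left(-16\right) 0 + i \sqrt{3}\right)\right) \left(-34\right) = \left(-53 + \left(\left(-1\right) 0 + i \sqrt{3}\right)\right) \left(-34\right) = \left(-53 + \left(0 + i \sqrt{3}\right)\right) \left(-34\right) = \left(-53 + i \sqrt{3}\right) \left(-34\right) = 1802 - 34 i \sqrt{3}$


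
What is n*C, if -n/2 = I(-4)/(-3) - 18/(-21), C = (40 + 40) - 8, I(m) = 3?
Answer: 144/7 ≈ 20.571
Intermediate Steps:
C = 72 (C = 80 - 8 = 72)
n = 2/7 (n = -2*(3/(-3) - 18/(-21)) = -2*(3*(-1/3) - 18*(-1/21)) = -2*(-1 + 6/7) = -2*(-1/7) = 2/7 ≈ 0.28571)
n*C = (2/7)*72 = 144/7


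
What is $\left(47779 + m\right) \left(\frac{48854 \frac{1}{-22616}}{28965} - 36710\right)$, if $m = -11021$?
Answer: $- \frac{220986424807663633}{163768110} \approx -1.3494 \cdot 10^{9}$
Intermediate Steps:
$\left(47779 + m\right) \left(\frac{48854 \frac{1}{-22616}}{28965} - 36710\right) = \left(47779 - 11021\right) \left(\frac{48854 \frac{1}{-22616}}{28965} - 36710\right) = 36758 \left(48854 \left(- \frac{1}{22616}\right) \frac{1}{28965} - 36710\right) = 36758 \left(\left(- \frac{24427}{11308}\right) \frac{1}{28965} - 36710\right) = 36758 \left(- \frac{24427}{327536220} - 36710\right) = 36758 \left(- \frac{12023854660627}{327536220}\right) = - \frac{220986424807663633}{163768110}$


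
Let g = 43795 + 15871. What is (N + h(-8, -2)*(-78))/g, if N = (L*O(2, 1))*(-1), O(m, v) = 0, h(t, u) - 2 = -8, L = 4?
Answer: 234/29833 ≈ 0.0078437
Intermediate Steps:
h(t, u) = -6 (h(t, u) = 2 - 8 = -6)
N = 0 (N = (4*0)*(-1) = 0*(-1) = 0)
g = 59666
(N + h(-8, -2)*(-78))/g = (0 - 6*(-78))/59666 = (0 + 468)*(1/59666) = 468*(1/59666) = 234/29833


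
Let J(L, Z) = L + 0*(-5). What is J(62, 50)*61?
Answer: 3782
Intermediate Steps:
J(L, Z) = L (J(L, Z) = L + 0 = L)
J(62, 50)*61 = 62*61 = 3782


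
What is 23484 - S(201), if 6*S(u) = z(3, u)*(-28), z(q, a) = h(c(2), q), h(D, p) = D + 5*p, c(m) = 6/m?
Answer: 23568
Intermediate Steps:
z(q, a) = 3 + 5*q (z(q, a) = 6/2 + 5*q = 6*(½) + 5*q = 3 + 5*q)
S(u) = -84 (S(u) = ((3 + 5*3)*(-28))/6 = ((3 + 15)*(-28))/6 = (18*(-28))/6 = (⅙)*(-504) = -84)
23484 - S(201) = 23484 - 1*(-84) = 23484 + 84 = 23568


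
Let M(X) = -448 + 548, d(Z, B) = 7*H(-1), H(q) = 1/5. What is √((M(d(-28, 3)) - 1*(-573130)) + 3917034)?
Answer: 2*√1122566 ≈ 2119.0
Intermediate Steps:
H(q) = ⅕
d(Z, B) = 7/5 (d(Z, B) = 7*(⅕) = 7/5)
M(X) = 100
√((M(d(-28, 3)) - 1*(-573130)) + 3917034) = √((100 - 1*(-573130)) + 3917034) = √((100 + 573130) + 3917034) = √(573230 + 3917034) = √4490264 = 2*√1122566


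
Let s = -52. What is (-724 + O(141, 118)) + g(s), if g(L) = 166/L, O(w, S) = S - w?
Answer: -19505/26 ≈ -750.19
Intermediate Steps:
(-724 + O(141, 118)) + g(s) = (-724 + (118 - 1*141)) + 166/(-52) = (-724 + (118 - 141)) + 166*(-1/52) = (-724 - 23) - 83/26 = -747 - 83/26 = -19505/26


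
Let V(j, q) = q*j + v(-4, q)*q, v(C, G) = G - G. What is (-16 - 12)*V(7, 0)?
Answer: 0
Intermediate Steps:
v(C, G) = 0
V(j, q) = j*q (V(j, q) = q*j + 0*q = j*q + 0 = j*q)
(-16 - 12)*V(7, 0) = (-16 - 12)*(7*0) = -28*0 = 0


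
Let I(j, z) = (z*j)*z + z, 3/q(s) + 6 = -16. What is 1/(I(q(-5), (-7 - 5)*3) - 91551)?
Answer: -11/1009401 ≈ -1.0898e-5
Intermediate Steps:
q(s) = -3/22 (q(s) = 3/(-6 - 16) = 3/(-22) = 3*(-1/22) = -3/22)
I(j, z) = z + j*z**2 (I(j, z) = (j*z)*z + z = j*z**2 + z = z + j*z**2)
1/(I(q(-5), (-7 - 5)*3) - 91551) = 1/(((-7 - 5)*3)*(1 - 3*(-7 - 5)*3/22) - 91551) = 1/((-12*3)*(1 - (-18)*3/11) - 91551) = 1/(-36*(1 - 3/22*(-36)) - 91551) = 1/(-36*(1 + 54/11) - 91551) = 1/(-36*65/11 - 91551) = 1/(-2340/11 - 91551) = 1/(-1009401/11) = -11/1009401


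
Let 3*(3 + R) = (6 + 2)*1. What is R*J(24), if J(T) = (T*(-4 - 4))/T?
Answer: 8/3 ≈ 2.6667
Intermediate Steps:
R = -⅓ (R = -3 + ((6 + 2)*1)/3 = -3 + (8*1)/3 = -3 + (⅓)*8 = -3 + 8/3 = -⅓ ≈ -0.33333)
J(T) = -8 (J(T) = (T*(-8))/T = (-8*T)/T = -8)
R*J(24) = -⅓*(-8) = 8/3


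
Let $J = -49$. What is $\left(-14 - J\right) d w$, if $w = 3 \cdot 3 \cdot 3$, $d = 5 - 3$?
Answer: $1890$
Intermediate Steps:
$d = 2$ ($d = 5 - 3 = 2$)
$w = 27$ ($w = 9 \cdot 3 = 27$)
$\left(-14 - J\right) d w = \left(-14 - -49\right) 2 \cdot 27 = \left(-14 + 49\right) 54 = 35 \cdot 54 = 1890$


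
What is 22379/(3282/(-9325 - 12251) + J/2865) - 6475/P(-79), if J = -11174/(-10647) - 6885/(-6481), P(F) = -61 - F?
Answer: -287066308503580086635/1937064598539138 ≈ -1.4820e+5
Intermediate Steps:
J = 145723289/69003207 (J = -11174*(-1/10647) - 6885*(-1/6481) = 11174/10647 + 6885/6481 = 145723289/69003207 ≈ 2.1118)
22379/(3282/(-9325 - 12251) + J/2865) - 6475/P(-79) = 22379/(3282/(-9325 - 12251) + (145723289/69003207)/2865) - 6475/(-61 - 1*(-79)) = 22379/(3282/(-21576) + (145723289/69003207)*(1/2865)) - 6475/(-61 + 79) = 22379/(3282*(-1/21576) + 145723289/197694188055) - 6475/18 = 22379/(-547/3596 + 145723289/197694188055) - 6475*1/18 = 22379/(-107614699918841/710908300245780) - 6475/18 = 22379*(-710908300245780/107614699918841) - 6475/18 = -15909416851200310620/107614699918841 - 6475/18 = -287066308503580086635/1937064598539138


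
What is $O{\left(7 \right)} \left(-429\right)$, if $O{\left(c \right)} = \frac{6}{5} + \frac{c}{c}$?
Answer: $- \frac{4719}{5} \approx -943.8$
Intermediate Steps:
$O{\left(c \right)} = \frac{11}{5}$ ($O{\left(c \right)} = 6 \cdot \frac{1}{5} + 1 = \frac{6}{5} + 1 = \frac{11}{5}$)
$O{\left(7 \right)} \left(-429\right) = \frac{11}{5} \left(-429\right) = - \frac{4719}{5}$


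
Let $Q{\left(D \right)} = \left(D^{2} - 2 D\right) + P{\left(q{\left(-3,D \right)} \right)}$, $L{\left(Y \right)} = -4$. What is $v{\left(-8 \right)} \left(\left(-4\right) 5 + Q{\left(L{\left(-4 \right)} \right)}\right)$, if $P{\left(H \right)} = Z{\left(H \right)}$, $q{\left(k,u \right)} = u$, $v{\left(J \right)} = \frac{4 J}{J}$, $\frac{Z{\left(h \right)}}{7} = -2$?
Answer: $-40$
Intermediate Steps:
$Z{\left(h \right)} = -14$ ($Z{\left(h \right)} = 7 \left(-2\right) = -14$)
$v{\left(J \right)} = 4$
$P{\left(H \right)} = -14$
$Q{\left(D \right)} = -14 + D^{2} - 2 D$ ($Q{\left(D \right)} = \left(D^{2} - 2 D\right) - 14 = -14 + D^{2} - 2 D$)
$v{\left(-8 \right)} \left(\left(-4\right) 5 + Q{\left(L{\left(-4 \right)} \right)}\right) = 4 \left(\left(-4\right) 5 - \left(6 - 16\right)\right) = 4 \left(-20 + \left(-14 + 16 + 8\right)\right) = 4 \left(-20 + 10\right) = 4 \left(-10\right) = -40$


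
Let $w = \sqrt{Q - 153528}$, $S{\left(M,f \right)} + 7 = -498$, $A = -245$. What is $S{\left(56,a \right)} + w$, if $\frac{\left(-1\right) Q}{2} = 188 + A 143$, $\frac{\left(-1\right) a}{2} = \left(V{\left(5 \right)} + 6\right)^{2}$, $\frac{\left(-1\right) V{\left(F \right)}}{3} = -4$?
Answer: $-505 + i \sqrt{83834} \approx -505.0 + 289.54 i$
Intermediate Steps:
$V{\left(F \right)} = 12$ ($V{\left(F \right)} = \left(-3\right) \left(-4\right) = 12$)
$a = -648$ ($a = - 2 \left(12 + 6\right)^{2} = - 2 \cdot 18^{2} = \left(-2\right) 324 = -648$)
$Q = 69694$ ($Q = - 2 \left(188 - 35035\right) = \left(-2\right) \left(-34847\right) = 69694$)
$S{\left(M,f \right)} = -505$ ($S{\left(M,f \right)} = -7 - 498 = -505$)
$w = i \sqrt{83834}$ ($w = \sqrt{69694 - 153528} = \sqrt{-83834} = i \sqrt{83834} \approx 289.54 i$)
$S{\left(56,a \right)} + w = -505 + i \sqrt{83834}$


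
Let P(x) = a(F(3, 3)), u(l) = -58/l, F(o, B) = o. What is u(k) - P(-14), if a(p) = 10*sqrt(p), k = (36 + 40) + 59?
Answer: -58/135 - 10*sqrt(3) ≈ -17.750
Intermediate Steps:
k = 135 (k = 76 + 59 = 135)
P(x) = 10*sqrt(3)
u(k) - P(-14) = -58/135 - 10*sqrt(3)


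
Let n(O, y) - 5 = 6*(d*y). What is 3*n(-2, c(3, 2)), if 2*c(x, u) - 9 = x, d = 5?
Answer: 555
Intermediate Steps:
c(x, u) = 9/2 + x/2
n(O, y) = 5 + 30*y (n(O, y) = 5 + 6*(5*y) = 5 + 30*y)
3*n(-2, c(3, 2)) = 3*(5 + 30*(9/2 + (½)*3)) = 3*(5 + 30*(9/2 + 3/2)) = 3*(5 + 30*6) = 3*(5 + 180) = 3*185 = 555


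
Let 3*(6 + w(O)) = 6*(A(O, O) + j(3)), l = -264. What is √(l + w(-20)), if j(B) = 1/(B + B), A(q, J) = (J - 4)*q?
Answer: √6213/3 ≈ 26.274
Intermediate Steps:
A(q, J) = q*(-4 + J) (A(q, J) = (-4 + J)*q = q*(-4 + J))
j(B) = 1/(2*B)
w(O) = -17/3 + 2*O*(-4 + O) (w(O) = -6 + (6*(O*(-4 + O) + (½)/3))/3 = -6 + (6*(O*(-4 + O) + (½)*(⅓)))/3 = -6 + (6*(O*(-4 + O) + ⅙))/3 = -6 + (6*(⅙ + O*(-4 + O)))/3 = -6 + (1 + 6*O*(-4 + O))/3 = -6 + (⅓ + 2*O*(-4 + O)) = -17/3 + 2*O*(-4 + O))
√(l + w(-20)) = √(-264 + (-17/3 + 2*(-20)*(-4 - 20))) = √(-264 + (-17/3 + 2*(-20)*(-24))) = √(-264 + (-17/3 + 960)) = √(-264 + 2863/3) = √(2071/3) = √6213/3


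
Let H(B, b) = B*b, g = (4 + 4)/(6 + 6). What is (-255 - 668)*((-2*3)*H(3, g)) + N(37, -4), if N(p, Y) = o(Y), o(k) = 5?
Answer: 11081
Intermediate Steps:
N(p, Y) = 5
g = 2/3 (g = 8/12 = 8*(1/12) = 2/3 ≈ 0.66667)
(-255 - 668)*((-2*3)*H(3, g)) + N(37, -4) = (-255 - 668)*((-2*3)*(3*(2/3))) + 5 = -(-5538)*2 + 5 = -923*(-12) + 5 = 11076 + 5 = 11081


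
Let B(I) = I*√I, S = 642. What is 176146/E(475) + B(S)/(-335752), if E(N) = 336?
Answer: 88073/168 - 321*√642/167876 ≈ 524.20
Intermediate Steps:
B(I) = I^(3/2)
176146/E(475) + B(S)/(-335752) = 176146/336 + 642^(3/2)/(-335752) = 176146*(1/336) + (642*√642)*(-1/335752) = 88073/168 - 321*√642/167876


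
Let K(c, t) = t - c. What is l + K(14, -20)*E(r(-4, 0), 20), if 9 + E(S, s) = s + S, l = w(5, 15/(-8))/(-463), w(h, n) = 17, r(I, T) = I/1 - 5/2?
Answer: -70856/463 ≈ -153.04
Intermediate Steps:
r(I, T) = -5/2 + I (r(I, T) = I*1 - 5*½ = I - 5/2 = -5/2 + I)
l = -17/463 (l = 17/(-463) = 17*(-1/463) = -17/463 ≈ -0.036717)
E(S, s) = -9 + S + s (E(S, s) = -9 + (s + S) = -9 + (S + s) = -9 + S + s)
l + K(14, -20)*E(r(-4, 0), 20) = -17/463 + (-20 - 1*14)*(-9 + (-5/2 - 4) + 20) = -17/463 + (-20 - 14)*(-9 - 13/2 + 20) = -17/463 - 34*9/2 = -17/463 - 153 = -70856/463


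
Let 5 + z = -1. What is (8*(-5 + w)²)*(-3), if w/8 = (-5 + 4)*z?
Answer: -44376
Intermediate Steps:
z = -6 (z = -5 - 1 = -6)
w = 48 (w = 8*((-5 + 4)*(-6)) = 8*(-1*(-6)) = 8*6 = 48)
(8*(-5 + w)²)*(-3) = (8*(-5 + 48)²)*(-3) = (8*43²)*(-3) = (8*1849)*(-3) = 14792*(-3) = -44376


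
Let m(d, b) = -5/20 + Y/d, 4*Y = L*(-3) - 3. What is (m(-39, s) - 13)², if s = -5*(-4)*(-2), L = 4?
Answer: 29241/169 ≈ 173.02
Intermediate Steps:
s = -40 (s = 20*(-2) = -40)
Y = -15/4 (Y = (4*(-3) - 3)/4 = (-12 - 3)/4 = (¼)*(-15) = -15/4 ≈ -3.7500)
m(d, b) = -¼ - 15/(4*d) (m(d, b) = -5/20 - 15/(4*d) = -5*1/20 - 15/(4*d) = -¼ - 15/(4*d))
(m(-39, s) - 13)² = ((¼)*(-15 - 1*(-39))/(-39) - 13)² = ((¼)*(-1/39)*(-15 + 39) - 13)² = ((¼)*(-1/39)*24 - 13)² = (-2/13 - 13)² = (-171/13)² = 29241/169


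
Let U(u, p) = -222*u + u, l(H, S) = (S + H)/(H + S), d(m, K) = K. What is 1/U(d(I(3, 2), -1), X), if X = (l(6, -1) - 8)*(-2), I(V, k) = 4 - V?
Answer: 1/221 ≈ 0.0045249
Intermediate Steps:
l(H, S) = 1 (l(H, S) = (H + S)/(H + S) = 1)
X = 14 (X = (1 - 8)*(-2) = -7*(-2) = 14)
U(u, p) = -221*u
1/U(d(I(3, 2), -1), X) = 1/(-221*(-1)) = 1/221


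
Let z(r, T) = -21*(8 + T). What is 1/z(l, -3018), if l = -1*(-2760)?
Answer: 1/63210 ≈ 1.5820e-5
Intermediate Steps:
l = 2760
z(r, T) = -168 - 21*T
1/z(l, -3018) = 1/(-168 - 21*(-3018)) = 1/(-168 + 63378) = 1/63210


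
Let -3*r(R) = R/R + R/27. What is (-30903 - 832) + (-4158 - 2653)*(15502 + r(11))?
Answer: -8554625599/81 ≈ -1.0561e+8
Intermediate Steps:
r(R) = -⅓ - R/81 (r(R) = -(R/R + R/27)/3 = -(1 + R*(1/27))/3 = -(1 + R/27)/3 = -⅓ - R/81)
(-30903 - 832) + (-4158 - 2653)*(15502 + r(11)) = (-30903 - 832) + (-4158 - 2653)*(15502 + (-⅓ - 1/81*11)) = -31735 - 6811*(15502 + (-⅓ - 11/81)) = -31735 - 6811*(15502 - 38/81) = -31735 - 6811*1255624/81 = -31735 - 8552055064/81 = -8554625599/81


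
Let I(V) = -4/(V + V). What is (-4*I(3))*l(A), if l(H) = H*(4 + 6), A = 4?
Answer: 320/3 ≈ 106.67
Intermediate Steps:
I(V) = -2/V (I(V) = -4/(2*V) = (1/(2*V))*(-4) = -2/V)
l(H) = 10*H (l(H) = H*10 = 10*H)
(-4*I(3))*l(A) = (-(-8)/3)*(10*4) = -(-8)/3*40 = -4*(-2/3)*40 = (8/3)*40 = 320/3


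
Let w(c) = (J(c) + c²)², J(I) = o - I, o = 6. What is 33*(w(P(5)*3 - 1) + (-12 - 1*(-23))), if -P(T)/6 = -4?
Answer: 817099371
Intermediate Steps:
P(T) = 24 (P(T) = -6*(-4) = 24)
J(I) = 6 - I
w(c) = (6 + c² - c)² (w(c) = ((6 - c) + c²)² = (6 + c² - c)²)
33*(w(P(5)*3 - 1) + (-12 - 1*(-23))) = 33*((6 + (24*3 - 1)² - (24*3 - 1))² + (-12 - 1*(-23))) = 33*((6 + (72 - 1)² - (72 - 1))² + (-12 + 23)) = 33*((6 + 71² - 1*71)² + 11) = 33*((6 + 5041 - 71)² + 11) = 33*(4976² + 11) = 33*(24760576 + 11) = 33*24760587 = 817099371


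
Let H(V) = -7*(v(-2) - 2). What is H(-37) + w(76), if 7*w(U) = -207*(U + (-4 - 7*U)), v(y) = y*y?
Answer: 95122/7 ≈ 13589.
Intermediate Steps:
v(y) = y**2
w(U) = 828/7 + 1242*U/7 (w(U) = (-207*(U + (-4 - 7*U)))/7 = (-207*(-4 - 6*U))/7 = (828 + 1242*U)/7 = 828/7 + 1242*U/7)
H(V) = -14 (H(V) = -7*((-2)**2 - 2) = -7*(4 - 2) = -7*2 = -14)
H(-37) + w(76) = -14 + (828/7 + (1242/7)*76) = -14 + (828/7 + 94392/7) = -14 + 95220/7 = 95122/7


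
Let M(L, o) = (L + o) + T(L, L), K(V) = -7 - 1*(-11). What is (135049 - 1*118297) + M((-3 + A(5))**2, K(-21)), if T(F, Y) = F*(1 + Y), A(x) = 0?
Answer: 16855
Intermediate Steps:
K(V) = 4 (K(V) = -7 + 11 = 4)
M(L, o) = L + o + L*(1 + L) (M(L, o) = (L + o) + L*(1 + L) = L + o + L*(1 + L))
(135049 - 1*118297) + M((-3 + A(5))**2, K(-21)) = (135049 - 1*118297) + ((-3 + 0)**2 + 4 + (-3 + 0)**2*(1 + (-3 + 0)**2)) = (135049 - 118297) + ((-3)**2 + 4 + (-3)**2*(1 + (-3)**2)) = 16752 + (9 + 4 + 9*(1 + 9)) = 16752 + (9 + 4 + 9*10) = 16752 + (9 + 4 + 90) = 16752 + 103 = 16855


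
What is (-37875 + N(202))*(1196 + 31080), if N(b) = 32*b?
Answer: -1013821436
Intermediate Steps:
(-37875 + N(202))*(1196 + 31080) = (-37875 + 32*202)*(1196 + 31080) = (-37875 + 6464)*32276 = -31411*32276 = -1013821436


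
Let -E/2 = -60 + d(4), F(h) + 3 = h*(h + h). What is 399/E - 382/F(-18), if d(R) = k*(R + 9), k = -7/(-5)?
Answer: 59321/14190 ≈ 4.1805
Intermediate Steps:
F(h) = -3 + 2*h² (F(h) = -3 + h*(h + h) = -3 + h*(2*h) = -3 + 2*h²)
k = 7/5 (k = -7*(-⅕) = 7/5 ≈ 1.4000)
d(R) = 63/5 + 7*R/5 (d(R) = 7*(R + 9)/5 = 7*(9 + R)/5 = 63/5 + 7*R/5)
E = 418/5 (E = -2*(-60 + (63/5 + (7/5)*4)) = -2*(-60 + (63/5 + 28/5)) = -2*(-60 + 91/5) = -2*(-209/5) = 418/5 ≈ 83.600)
399/E - 382/F(-18) = 399/(418/5) - 382/(-3 + 2*(-18)²) = 399*(5/418) - 382/(-3 + 2*324) = 105/22 - 382/(-3 + 648) = 105/22 - 382/645 = 59321/14190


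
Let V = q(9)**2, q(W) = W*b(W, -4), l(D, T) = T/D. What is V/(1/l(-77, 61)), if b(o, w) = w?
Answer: -79056/77 ≈ -1026.7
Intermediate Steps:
q(W) = -4*W (q(W) = W*(-4) = -4*W)
V = 1296 (V = (-4*9)**2 = (-36)**2 = 1296)
V/(1/l(-77, 61)) = 1296/(1/(61/(-77))) = 1296/(1/(61*(-1/77))) = 1296/(1/(-61/77)) = 1296/(-77/61) = 1296*(-61/77) = -79056/77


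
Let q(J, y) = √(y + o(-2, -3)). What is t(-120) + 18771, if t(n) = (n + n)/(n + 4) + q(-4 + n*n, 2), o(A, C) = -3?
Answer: 544419/29 + I ≈ 18773.0 + 1.0*I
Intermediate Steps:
q(J, y) = √(-3 + y) (q(J, y) = √(y - 3) = √(-3 + y))
t(n) = I + 2*n/(4 + n) (t(n) = (n + n)/(n + 4) + √(-3 + 2) = (2*n)/(4 + n) + √(-1) = 2*n/(4 + n) + I = I + 2*n/(4 + n))
t(-120) + 18771 = (4*I - 120*(2 + I))/(4 - 120) + 18771 = (4*I + (-240 - 120*I))/(-116) + 18771 = -(-240 - 116*I)/116 + 18771 = (60/29 + I) + 18771 = 544419/29 + I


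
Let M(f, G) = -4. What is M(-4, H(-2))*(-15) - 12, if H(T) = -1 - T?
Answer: 48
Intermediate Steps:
M(-4, H(-2))*(-15) - 12 = -4*(-15) - 12 = 60 - 12 = 48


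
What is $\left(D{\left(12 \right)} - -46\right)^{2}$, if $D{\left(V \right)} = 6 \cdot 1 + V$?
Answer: $4096$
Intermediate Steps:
$D{\left(V \right)} = 6 + V$
$\left(D{\left(12 \right)} - -46\right)^{2} = \left(\left(6 + 12\right) - -46\right)^{2} = \left(18 + \left(-18 + 64\right)\right)^{2} = \left(18 + 46\right)^{2} = 64^{2} = 4096$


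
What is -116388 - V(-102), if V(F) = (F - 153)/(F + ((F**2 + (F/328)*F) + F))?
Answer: -1914698578/16451 ≈ -1.1639e+5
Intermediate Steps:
V(F) = (-153 + F)/(2*F + 329*F**2/328) (V(F) = (-153 + F)/(F + ((F**2 + (F*(1/328))*F) + F)) = (-153 + F)/(F + ((F**2 + (F/328)*F) + F)) = (-153 + F)/(F + ((F**2 + F**2/328) + F)) = (-153 + F)/(F + (329*F**2/328 + F)) = (-153 + F)/(F + (F + 329*F**2/328)) = (-153 + F)/(2*F + 329*F**2/328))
-116388 - V(-102) = -116388 - 328*(-153 - 102)/((-102)*(656 + 329*(-102))) = -116388 - 328*(-1)*(-255)/(102*(656 - 33558)) = -116388 - 328*(-1)*(-255)/(102*(-32902)) = -116388 - 328*(-1)*(-1)*(-255)/(102*32902) = -116388 - 1*(-410/16451) = -116388 + 410/16451 = -1914698578/16451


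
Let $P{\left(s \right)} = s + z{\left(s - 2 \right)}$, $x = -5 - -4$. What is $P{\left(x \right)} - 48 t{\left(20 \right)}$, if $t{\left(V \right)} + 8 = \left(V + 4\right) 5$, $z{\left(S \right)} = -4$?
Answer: $-5381$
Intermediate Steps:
$t{\left(V \right)} = 12 + 5 V$ ($t{\left(V \right)} = -8 + \left(V + 4\right) 5 = -8 + \left(4 + V\right) 5 = -8 + \left(20 + 5 V\right) = 12 + 5 V$)
$x = -1$ ($x = -5 + 4 = -1$)
$P{\left(s \right)} = -4 + s$ ($P{\left(s \right)} = s - 4 = -4 + s$)
$P{\left(x \right)} - 48 t{\left(20 \right)} = \left(-4 - 1\right) - 48 \left(12 + 5 \cdot 20\right) = -5 - 48 \left(12 + 100\right) = -5 - 5376 = -5381$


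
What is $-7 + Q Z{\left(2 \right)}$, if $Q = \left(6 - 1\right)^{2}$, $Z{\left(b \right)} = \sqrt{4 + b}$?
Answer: $-7 + 25 \sqrt{6} \approx 54.237$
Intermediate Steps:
$Q = 25$ ($Q = 5^{2} = 25$)
$-7 + Q Z{\left(2 \right)} = -7 + 25 \sqrt{4 + 2} = -7 + 25 \sqrt{6}$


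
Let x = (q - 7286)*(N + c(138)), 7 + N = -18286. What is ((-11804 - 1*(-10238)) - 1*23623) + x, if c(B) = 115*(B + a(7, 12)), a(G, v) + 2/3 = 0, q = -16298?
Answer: 176780849/3 ≈ 5.8927e+7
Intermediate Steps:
a(G, v) = -2/3 (a(G, v) = -2/3 + 0 = -2/3)
c(B) = -230/3 + 115*B (c(B) = 115*(B - 2/3) = 115*(-2/3 + B) = -230/3 + 115*B)
N = -18293 (N = -7 - 18286 = -18293)
x = 176856416/3 (x = (-16298 - 7286)*(-18293 + (-230/3 + 115*138)) = -23584*(-18293 + (-230/3 + 15870)) = -23584*(-18293 + 47380/3) = -23584*(-7499/3) = 176856416/3 ≈ 5.8952e+7)
((-11804 - 1*(-10238)) - 1*23623) + x = ((-11804 - 1*(-10238)) - 1*23623) + 176856416/3 = ((-11804 + 10238) - 23623) + 176856416/3 = (-1566 - 23623) + 176856416/3 = -25189 + 176856416/3 = 176780849/3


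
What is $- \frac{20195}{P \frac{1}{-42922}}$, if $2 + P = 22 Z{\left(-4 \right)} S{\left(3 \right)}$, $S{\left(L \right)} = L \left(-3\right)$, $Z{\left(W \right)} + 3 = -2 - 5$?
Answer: $\frac{433404895}{989} \approx 4.3823 \cdot 10^{5}$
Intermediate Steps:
$Z{\left(W \right)} = -10$ ($Z{\left(W \right)} = -3 - 7 = -10$)
$S{\left(L \right)} = - 3 L$
$P = 1978$ ($P = -2 + 22 \left(-10\right) \left(\left(-3\right) 3\right) = -2 - -1980 = -2 + 1980 = 1978$)
$- \frac{20195}{P \frac{1}{-42922}} = - \frac{20195}{1978 \frac{1}{-42922}} = - \frac{20195}{1978 \left(- \frac{1}{42922}\right)} = - \frac{20195}{- \frac{989}{21461}} = \left(-20195\right) \left(- \frac{21461}{989}\right) = \frac{433404895}{989}$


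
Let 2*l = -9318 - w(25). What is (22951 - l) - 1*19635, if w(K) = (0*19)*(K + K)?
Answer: 7975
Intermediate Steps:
w(K) = 0 (w(K) = 0*(2*K) = 0)
l = -4659 (l = (-9318 - 1*0)/2 = (-9318 + 0)/2 = (1/2)*(-9318) = -4659)
(22951 - l) - 1*19635 = (22951 - 1*(-4659)) - 1*19635 = (22951 + 4659) - 19635 = 27610 - 19635 = 7975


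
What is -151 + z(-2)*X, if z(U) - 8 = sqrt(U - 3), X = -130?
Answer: -1191 - 130*I*sqrt(5) ≈ -1191.0 - 290.69*I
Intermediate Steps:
z(U) = 8 + sqrt(-3 + U) (z(U) = 8 + sqrt(U - 3) = 8 + sqrt(-3 + U))
-151 + z(-2)*X = -151 + (8 + sqrt(-3 - 2))*(-130) = -151 + (8 + sqrt(-5))*(-130) = -151 + (8 + I*sqrt(5))*(-130) = -151 + (-1040 - 130*I*sqrt(5)) = -1191 - 130*I*sqrt(5)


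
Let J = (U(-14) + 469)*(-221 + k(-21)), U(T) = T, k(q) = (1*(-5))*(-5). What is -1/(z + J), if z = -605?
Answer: 1/89785 ≈ 1.1138e-5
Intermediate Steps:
k(q) = 25 (k(q) = -5*(-5) = 25)
J = -89180 (J = (-14 + 469)*(-221 + 25) = 455*(-196) = -89180)
-1/(z + J) = -1/(-605 - 89180) = -1/(-89785) = -1*(-1/89785) = 1/89785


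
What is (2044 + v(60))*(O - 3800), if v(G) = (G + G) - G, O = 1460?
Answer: -4923360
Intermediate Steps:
v(G) = G (v(G) = 2*G - G = G)
(2044 + v(60))*(O - 3800) = (2044 + 60)*(1460 - 3800) = 2104*(-2340) = -4923360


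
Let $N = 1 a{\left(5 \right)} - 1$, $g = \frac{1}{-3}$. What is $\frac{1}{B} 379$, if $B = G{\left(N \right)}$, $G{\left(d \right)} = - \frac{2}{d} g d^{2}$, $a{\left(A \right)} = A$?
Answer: $\frac{1137}{8} \approx 142.13$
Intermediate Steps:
$g = - \frac{1}{3} \approx -0.33333$
$N = 4$ ($N = 1 \cdot 5 - 1 = 5 - 1 = 4$)
$G{\left(d \right)} = \frac{2 d}{3}$ ($G{\left(d \right)} = - \frac{2}{d} \left(- \frac{1}{3}\right) d^{2} = \frac{2}{3 d} d^{2} = \frac{2 d}{3}$)
$B = \frac{8}{3}$ ($B = \frac{2}{3} \cdot 4 = \frac{8}{3} \approx 2.6667$)
$\frac{1}{B} 379 = \frac{1}{\frac{8}{3}} \cdot 379 = \frac{3}{8} \cdot 379 = \frac{1137}{8}$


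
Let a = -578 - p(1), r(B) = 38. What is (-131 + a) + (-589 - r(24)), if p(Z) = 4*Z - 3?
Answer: -1337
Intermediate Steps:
p(Z) = -3 + 4*Z
a = -579 (a = -578 - (-3 + 4*1) = -578 - (-3 + 4) = -578 - 1*1 = -578 - 1 = -579)
(-131 + a) + (-589 - r(24)) = (-131 - 579) + (-589 - 1*38) = -710 + (-589 - 38) = -710 - 627 = -1337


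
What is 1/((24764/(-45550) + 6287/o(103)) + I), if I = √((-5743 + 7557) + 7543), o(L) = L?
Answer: -110966185631725/10450611174304628 + 5502894930625*√9357/31351833522913884 ≈ 0.0063602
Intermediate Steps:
I = √9357 (I = √(1814 + 7543) = √9357 ≈ 96.732)
1/((24764/(-45550) + 6287/o(103)) + I) = 1/((24764/(-45550) + 6287/103) + √9357) = 1/((24764*(-1/45550) + 6287*(1/103)) + √9357) = 1/((-12382/22775 + 6287/103) + √9357) = 1/(141911079/2345825 + √9357)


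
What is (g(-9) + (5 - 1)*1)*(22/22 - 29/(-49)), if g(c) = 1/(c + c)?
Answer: 923/147 ≈ 6.2789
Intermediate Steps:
g(c) = 1/(2*c)
(g(-9) + (5 - 1)*1)*(22/22 - 29/(-49)) = ((½)/(-9) + (5 - 1)*1)*(22/22 - 29/(-49)) = ((½)*(-⅑) + 4*1)*(22*(1/22) - 29*(-1/49)) = (-1/18 + 4)*(1 + 29/49) = (71/18)*(78/49) = 923/147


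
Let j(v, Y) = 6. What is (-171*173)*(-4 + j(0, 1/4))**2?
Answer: -118332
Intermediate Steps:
(-171*173)*(-4 + j(0, 1/4))**2 = (-171*173)*(-4 + 6)**2 = -29583*2**2 = -29583*4 = -118332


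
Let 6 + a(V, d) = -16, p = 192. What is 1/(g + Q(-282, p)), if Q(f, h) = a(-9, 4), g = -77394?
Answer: -1/77416 ≈ -1.2917e-5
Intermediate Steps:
a(V, d) = -22 (a(V, d) = -6 - 16 = -22)
Q(f, h) = -22
1/(g + Q(-282, p)) = 1/(-77394 - 22) = 1/(-77416) = -1/77416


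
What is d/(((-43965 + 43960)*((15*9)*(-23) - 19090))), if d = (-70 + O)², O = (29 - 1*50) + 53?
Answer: 1444/110975 ≈ 0.013012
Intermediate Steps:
O = 32 (O = (29 - 50) + 53 = -21 + 53 = 32)
d = 1444 (d = (-70 + 32)² = (-38)² = 1444)
d/(((-43965 + 43960)*((15*9)*(-23) - 19090))) = 1444/(((-43965 + 43960)*((15*9)*(-23) - 19090))) = 1444/((-5*(135*(-23) - 19090))) = 1444/((-5*(-3105 - 19090))) = 1444/((-5*(-22195))) = 1444/110975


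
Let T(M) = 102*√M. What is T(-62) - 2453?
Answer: -2453 + 102*I*√62 ≈ -2453.0 + 803.15*I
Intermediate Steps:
T(-62) - 2453 = 102*√(-62) - 2453 = 102*(I*√62) - 2453 = 102*I*√62 - 2453 = -2453 + 102*I*√62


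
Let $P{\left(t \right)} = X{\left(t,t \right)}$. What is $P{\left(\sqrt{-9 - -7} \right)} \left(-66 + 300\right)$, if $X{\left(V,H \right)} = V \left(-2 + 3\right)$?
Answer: $234 i \sqrt{2} \approx 330.93 i$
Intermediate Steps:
$X{\left(V,H \right)} = V$ ($X{\left(V,H \right)} = V 1 = V$)
$P{\left(t \right)} = t$
$P{\left(\sqrt{-9 - -7} \right)} \left(-66 + 300\right) = \sqrt{-9 - -7} \left(-66 + 300\right) = \sqrt{-9 + 7} \cdot 234 = \sqrt{-2} \cdot 234 = i \sqrt{2} \cdot 234 = 234 i \sqrt{2}$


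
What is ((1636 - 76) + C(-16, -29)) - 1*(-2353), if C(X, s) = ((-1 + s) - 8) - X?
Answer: 3891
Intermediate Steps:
C(X, s) = -9 + s - X (C(X, s) = (-9 + s) - X = -9 + s - X)
((1636 - 76) + C(-16, -29)) - 1*(-2353) = ((1636 - 76) + (-9 - 29 - 1*(-16))) - 1*(-2353) = (1560 + (-9 - 29 + 16)) + 2353 = (1560 - 22) + 2353 = 1538 + 2353 = 3891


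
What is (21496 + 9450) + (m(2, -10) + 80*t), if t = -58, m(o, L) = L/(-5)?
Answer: 26308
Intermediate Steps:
m(o, L) = -L/5 (m(o, L) = L*(-⅕) = -L/5)
(21496 + 9450) + (m(2, -10) + 80*t) = (21496 + 9450) + (-⅕*(-10) + 80*(-58)) = 30946 + (2 - 4640) = 30946 - 4638 = 26308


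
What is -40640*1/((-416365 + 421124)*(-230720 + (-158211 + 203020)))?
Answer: 40640/884750449 ≈ 4.5934e-5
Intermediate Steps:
-40640*1/((-416365 + 421124)*(-230720 + (-158211 + 203020))) = -40640*1/(4759*(-230720 + 44809)) = -40640/((-185911*4759)) = -40640/(-884750449) = -40640*(-1/884750449) = 40640/884750449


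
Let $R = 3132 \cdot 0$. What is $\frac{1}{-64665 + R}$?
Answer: $- \frac{1}{64665} \approx -1.5464 \cdot 10^{-5}$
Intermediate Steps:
$R = 0$
$\frac{1}{-64665 + R} = \frac{1}{-64665 + 0} = \frac{1}{-64665} = - \frac{1}{64665}$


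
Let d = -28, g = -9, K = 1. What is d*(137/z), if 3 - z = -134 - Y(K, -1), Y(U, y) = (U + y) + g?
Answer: -959/32 ≈ -29.969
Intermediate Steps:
Y(U, y) = -9 + U + y (Y(U, y) = (U + y) - 9 = -9 + U + y)
z = 128 (z = 3 - (-134 - (-9 + 1 - 1)) = 3 - (-134 - 1*(-9)) = 3 - (-134 + 9) = 3 - 1*(-125) = 3 + 125 = 128)
d*(137/z) = -3836/128 = -28*137/128 = -959/32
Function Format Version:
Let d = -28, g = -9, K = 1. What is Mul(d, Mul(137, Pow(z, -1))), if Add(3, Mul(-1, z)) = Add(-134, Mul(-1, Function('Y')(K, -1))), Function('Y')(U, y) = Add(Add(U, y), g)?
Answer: Rational(-959, 32) ≈ -29.969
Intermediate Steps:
Function('Y')(U, y) = Add(-9, U, y) (Function('Y')(U, y) = Add(Add(U, y), -9) = Add(-9, U, y))
z = 128 (z = Add(3, Mul(-1, Add(-134, Mul(-1, Add(-9, 1, -1))))) = Add(3, Mul(-1, Add(-134, Mul(-1, -9)))) = Add(3, Mul(-1, Add(-134, 9))) = Add(3, Mul(-1, -125)) = Add(3, 125) = 128)
Mul(d, Mul(137, Pow(z, -1))) = Mul(-28, Mul(137, Pow(128, -1))) = Mul(-28, Mul(137, Rational(1, 128))) = Mul(-28, Rational(137, 128)) = Rational(-959, 32)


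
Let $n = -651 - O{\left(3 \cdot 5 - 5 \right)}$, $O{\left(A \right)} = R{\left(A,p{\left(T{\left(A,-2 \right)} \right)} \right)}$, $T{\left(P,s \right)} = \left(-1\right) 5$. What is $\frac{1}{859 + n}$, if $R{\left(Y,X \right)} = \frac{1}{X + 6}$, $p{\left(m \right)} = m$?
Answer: $\frac{1}{207} \approx 0.0048309$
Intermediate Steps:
$T{\left(P,s \right)} = -5$
$R{\left(Y,X \right)} = \frac{1}{6 + X}$
$O{\left(A \right)} = 1$ ($O{\left(A \right)} = \frac{1}{6 - 5} = 1^{-1} = 1$)
$n = -652$ ($n = -651 - 1 = -652$)
$\frac{1}{859 + n} = \frac{1}{859 - 652} = \frac{1}{207}$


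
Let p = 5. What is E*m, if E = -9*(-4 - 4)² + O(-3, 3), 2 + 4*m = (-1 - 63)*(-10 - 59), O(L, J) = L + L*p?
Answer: -655479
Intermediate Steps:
O(L, J) = 6*L (O(L, J) = L + L*5 = L + 5*L = 6*L)
m = 2207/2 (m = -½ + ((-1 - 63)*(-10 - 59))/4 = -½ + (-64*(-69))/4 = -½ + (¼)*4416 = -½ + 1104 = 2207/2 ≈ 1103.5)
E = -594 (E = -9*(-4 - 4)² + 6*(-3) = -9*(-8)² - 18 = -9*64 - 18 = -576 - 18 = -594)
E*m = -594*2207/2 = -655479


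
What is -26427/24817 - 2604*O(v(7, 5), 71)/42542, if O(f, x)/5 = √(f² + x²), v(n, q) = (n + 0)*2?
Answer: -1149/1079 - 6510*√5237/21271 ≈ -23.213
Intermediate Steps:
v(n, q) = 2*n (v(n, q) = n*2 = 2*n)
O(f, x) = 5*√(f² + x²)
-26427/24817 - 2604*O(v(7, 5), 71)/42542 = -26427/24817 - 2604*5*√((2*7)² + 71²)/42542 = -26427*1/24817 - 2604*5*√(14² + 5041)/42542 = -1149/1079 - 2604*5*√(196 + 5041)/42542 = -1149/1079 - 2604*5*√5237/42542 = -1149/1079 - 6510*√5237/21271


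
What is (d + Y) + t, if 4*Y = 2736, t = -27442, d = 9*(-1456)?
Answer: -39862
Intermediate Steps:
d = -13104
Y = 684 (Y = (1/4)*2736 = 684)
(d + Y) + t = (-13104 + 684) - 27442 = -12420 - 27442 = -39862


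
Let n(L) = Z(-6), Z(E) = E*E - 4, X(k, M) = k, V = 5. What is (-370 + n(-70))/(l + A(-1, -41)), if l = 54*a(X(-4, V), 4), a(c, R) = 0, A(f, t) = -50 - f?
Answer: 338/49 ≈ 6.8980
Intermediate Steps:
Z(E) = -4 + E² (Z(E) = E² - 4 = -4 + E²)
n(L) = 32 (n(L) = -4 + (-6)² = -4 + 36 = 32)
l = 0 (l = 54*0 = 0)
(-370 + n(-70))/(l + A(-1, -41)) = (-370 + 32)/(0 + (-50 - 1*(-1))) = -338/(0 + (-50 + 1)) = -338/(0 - 49) = -338/(-49) = -338*(-1/49) = 338/49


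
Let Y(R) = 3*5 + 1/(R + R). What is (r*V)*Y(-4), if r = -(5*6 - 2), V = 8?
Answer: -3332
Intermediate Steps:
Y(R) = 15 + 1/(2*R)
r = -28 (r = -(30 - 2) = -1*28 = -28)
(r*V)*Y(-4) = (-28*8)*(15 + (½)/(-4)) = -224*(15 + (½)*(-¼)) = -224*(15 - ⅛) = -224*119/8 = -3332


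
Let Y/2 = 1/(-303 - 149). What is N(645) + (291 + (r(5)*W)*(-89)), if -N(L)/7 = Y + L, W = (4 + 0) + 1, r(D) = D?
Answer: -1457467/226 ≈ -6449.0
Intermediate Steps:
Y = -1/226 (Y = 2/(-303 - 149) = 2/(-452) = 2*(-1/452) = -1/226 ≈ -0.0044248)
W = 5 (W = 4 + 1 = 5)
N(L) = 7/226 - 7*L (N(L) = -7*(-1/226 + L) = 7/226 - 7*L)
N(645) + (291 + (r(5)*W)*(-89)) = (7/226 - 7*645) + (291 + (5*5)*(-89)) = (7/226 - 4515) + (291 + 25*(-89)) = -1020383/226 + (291 - 2225) = -1020383/226 - 1934 = -1457467/226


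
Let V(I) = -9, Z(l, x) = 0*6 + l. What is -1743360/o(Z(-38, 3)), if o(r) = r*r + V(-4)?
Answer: -348672/287 ≈ -1214.9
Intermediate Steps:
Z(l, x) = l (Z(l, x) = 0 + l = l)
o(r) = -9 + r² (o(r) = r*r - 9 = r² - 9 = -9 + r²)
-1743360/o(Z(-38, 3)) = -1743360/(-9 + (-38)²) = -1743360/(-9 + 1444) = -1743360/1435 = -1743360*1/1435 = -348672/287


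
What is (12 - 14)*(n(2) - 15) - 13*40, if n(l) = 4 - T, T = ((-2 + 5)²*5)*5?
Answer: -48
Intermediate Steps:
T = 225 (T = (3²*5)*5 = (9*5)*5 = 45*5 = 225)
n(l) = -221 (n(l) = 4 - 1*225 = 4 - 225 = -221)
(12 - 14)*(n(2) - 15) - 13*40 = (12 - 14)*(-221 - 15) - 13*40 = -2*(-236) - 520 = 472 - 520 = -48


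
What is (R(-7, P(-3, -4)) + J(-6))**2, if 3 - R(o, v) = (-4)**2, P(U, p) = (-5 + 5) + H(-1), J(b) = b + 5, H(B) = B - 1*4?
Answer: 196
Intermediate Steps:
H(B) = -4 + B (H(B) = B - 4 = -4 + B)
J(b) = 5 + b
P(U, p) = -5 (P(U, p) = (-5 + 5) + (-4 - 1) = 0 - 5 = -5)
R(o, v) = -13 (R(o, v) = 3 - 1*(-4)**2 = 3 - 1*16 = 3 - 16 = -13)
(R(-7, P(-3, -4)) + J(-6))**2 = (-13 + (5 - 6))**2 = (-13 - 1)**2 = (-14)**2 = 196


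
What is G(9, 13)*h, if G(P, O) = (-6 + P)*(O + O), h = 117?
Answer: 9126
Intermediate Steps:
G(P, O) = 2*O*(-6 + P) (G(P, O) = (-6 + P)*(2*O) = 2*O*(-6 + P))
G(9, 13)*h = (2*13*(-6 + 9))*117 = (2*13*3)*117 = 78*117 = 9126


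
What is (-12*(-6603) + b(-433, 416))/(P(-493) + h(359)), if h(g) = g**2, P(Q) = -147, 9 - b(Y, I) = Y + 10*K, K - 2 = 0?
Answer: 39829/64367 ≈ 0.61878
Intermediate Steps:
K = 2 (K = 2 + 0 = 2)
b(Y, I) = -11 - Y (b(Y, I) = 9 - (Y + 10*2) = 9 - (Y + 20) = 9 - (20 + Y) = 9 + (-20 - Y) = -11 - Y)
(-12*(-6603) + b(-433, 416))/(P(-493) + h(359)) = (-12*(-6603) + (-11 - 1*(-433)))/(-147 + 359**2) = (79236 + (-11 + 433))/(-147 + 128881) = (79236 + 422)/128734 = 79658*(1/128734) = 39829/64367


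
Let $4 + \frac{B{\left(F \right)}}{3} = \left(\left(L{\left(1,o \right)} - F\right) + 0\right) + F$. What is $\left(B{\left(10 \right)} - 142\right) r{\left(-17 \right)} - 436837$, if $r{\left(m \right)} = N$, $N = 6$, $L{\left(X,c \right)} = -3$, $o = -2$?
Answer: $-437815$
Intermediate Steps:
$r{\left(m \right)} = 6$
$B{\left(F \right)} = -21$ ($B{\left(F \right)} = -12 + 3 \left(\left(\left(-3 - F\right) + 0\right) + F\right) = -12 + 3 \left(\left(-3 - F\right) + F\right) = -12 + 3 \left(-3\right) = -12 - 9 = -21$)
$\left(B{\left(10 \right)} - 142\right) r{\left(-17 \right)} - 436837 = \left(-21 - 142\right) 6 - 436837 = \left(-163\right) 6 - 436837 = -978 - 436837 = -437815$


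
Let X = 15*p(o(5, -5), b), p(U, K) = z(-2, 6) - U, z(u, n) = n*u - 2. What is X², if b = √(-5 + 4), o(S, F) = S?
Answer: 81225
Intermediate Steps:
b = I (b = √(-1) = I ≈ 1.0*I)
z(u, n) = -2 + n*u
p(U, K) = -14 - U (p(U, K) = (-2 + 6*(-2)) - U = (-2 - 12) - U = -14 - U)
X = -285 (X = 15*(-14 - 1*5) = 15*(-14 - 5) = 15*(-19) = -285)
X² = (-285)² = 81225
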